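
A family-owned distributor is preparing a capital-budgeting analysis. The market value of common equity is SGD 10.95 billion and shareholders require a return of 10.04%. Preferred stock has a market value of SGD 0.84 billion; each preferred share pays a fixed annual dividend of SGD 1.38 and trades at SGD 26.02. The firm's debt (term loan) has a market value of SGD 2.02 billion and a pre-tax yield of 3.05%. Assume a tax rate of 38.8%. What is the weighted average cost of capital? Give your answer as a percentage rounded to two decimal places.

8.56%

Cost of preferred: Rp = 1.38 / 26.02 = 5.3036%.
Total capital V = 10.95 + 0.84 + 2.02 = 13.81.
Equity: weight = 10.95/13.81 = 0.7929; cost = 10.04%.
Preferred: weight = 0.84/13.81 = 0.0608; cost = 5.3036%.
Term loan: weight = 2.02/13.81 = 0.1463; after-tax cost = 3.05% × (1 − 38.8%) = 1.8666%.
WACC = 0.7929 × 10.0400% + 0.0608 × 5.3036% + 0.1463 × 1.8666% = 8.5564%.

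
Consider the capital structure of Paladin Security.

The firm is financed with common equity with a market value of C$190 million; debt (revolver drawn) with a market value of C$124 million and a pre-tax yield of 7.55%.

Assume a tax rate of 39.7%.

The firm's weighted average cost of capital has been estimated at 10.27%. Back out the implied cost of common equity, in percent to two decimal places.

Total capital V = 190 + 124 = 314.
Equity weight = 190/314 = 0.6051.
Revolver drawn weight = 124/314 = 0.3949.
Debt contribution = 0.3949 × 7.55% × (1 − 39.7%) = 1.7979%.
Required equity contribution = 10.27% − 1.7979% = 8.4721%.
Re = 8.4721% / 0.6051 = 14.0013%.

14.00%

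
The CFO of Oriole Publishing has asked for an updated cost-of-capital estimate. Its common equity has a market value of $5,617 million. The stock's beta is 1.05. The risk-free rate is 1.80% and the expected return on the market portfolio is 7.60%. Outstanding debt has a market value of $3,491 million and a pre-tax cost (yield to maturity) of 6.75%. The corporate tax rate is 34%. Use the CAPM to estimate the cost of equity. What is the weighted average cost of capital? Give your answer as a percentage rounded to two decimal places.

Market risk premium = 7.6% − 1.8% = 5.8%.
Cost of equity via CAPM: Re = 1.8% + 1.05 × 5.8% = 7.8900%.
Total capital V = 5617 + 3491 = 9108.
Equity: weight = 5617/9108 = 0.6167; cost = 7.89%.
Debt: weight = 3491/9108 = 0.3833; after-tax cost = 6.75% × (1 − 34%) = 4.4550%.
WACC = 0.6167 × 7.8900% + 0.3833 × 4.4550% = 6.5734%.

6.57%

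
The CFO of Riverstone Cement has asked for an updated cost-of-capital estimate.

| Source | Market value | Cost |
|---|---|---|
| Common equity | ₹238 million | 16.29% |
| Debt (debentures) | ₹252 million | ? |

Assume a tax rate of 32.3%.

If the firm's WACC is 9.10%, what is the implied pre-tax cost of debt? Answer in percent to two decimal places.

3.41%

Total capital V = 238 + 252 = 490.
Equity weight = 238/490 = 0.4857.
Debentures weight = 252/490 = 0.5143.
Equity contribution = 0.4857 × 16.29% = 7.9123%.
Remaining for debt = 9.1% − 7.9123% = 1.1877%.
Rd × (1 − 32.3%) × 0.5143 = 1.1877%  ⇒  Rd = 3.4113%.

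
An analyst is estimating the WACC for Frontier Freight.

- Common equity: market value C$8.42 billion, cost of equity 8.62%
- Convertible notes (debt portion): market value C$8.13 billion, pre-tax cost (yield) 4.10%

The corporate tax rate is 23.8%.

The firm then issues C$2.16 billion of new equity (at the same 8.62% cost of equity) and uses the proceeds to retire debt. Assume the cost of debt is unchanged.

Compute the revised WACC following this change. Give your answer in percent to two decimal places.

6.64%

After the change:
Total capital V = 10.58 + 5.97 = 16.55.
Equity: weight = 10.58/16.55 = 0.6393; cost = 8.62%.
Convertible notes (debt portion): weight = 5.97/16.55 = 0.3607; after-tax cost = 4.1% × (1 − 23.8%) = 3.1242%.
WACC = 0.6393 × 8.6200% + 0.3607 × 3.1242% = 6.6375%.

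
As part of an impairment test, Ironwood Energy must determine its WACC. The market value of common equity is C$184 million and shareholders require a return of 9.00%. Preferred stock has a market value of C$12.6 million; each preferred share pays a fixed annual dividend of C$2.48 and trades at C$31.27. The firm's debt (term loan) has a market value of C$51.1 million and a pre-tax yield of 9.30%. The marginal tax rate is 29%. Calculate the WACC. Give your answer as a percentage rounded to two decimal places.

Cost of preferred: Rp = 2.48 / 31.27 = 7.9309%.
Total capital V = 184 + 12.6 + 51.1 = 247.7.
Equity: weight = 184/247.7 = 0.7428; cost = 9%.
Preferred: weight = 12.6/247.7 = 0.0509; cost = 7.9309%.
Term loan: weight = 51.1/247.7 = 0.2063; after-tax cost = 9.3% × (1 − 29%) = 6.6030%.
WACC = 0.7428 × 9.0000% + 0.0509 × 7.9309% + 0.2063 × 6.6030% = 8.4511%.

8.45%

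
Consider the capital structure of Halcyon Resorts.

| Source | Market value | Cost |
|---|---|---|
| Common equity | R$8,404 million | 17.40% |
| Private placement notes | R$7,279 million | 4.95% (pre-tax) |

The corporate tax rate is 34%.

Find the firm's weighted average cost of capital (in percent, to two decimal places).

Total capital V = 8404 + 7279 = 15683.
Equity: weight = 8404/15683 = 0.5359; cost = 17.4%.
Private placement notes: weight = 7279/15683 = 0.4641; after-tax cost = 4.95% × (1 − 34%) = 3.2670%.
WACC = 0.5359 × 17.4000% + 0.4641 × 3.2670% = 10.8404%.

10.84%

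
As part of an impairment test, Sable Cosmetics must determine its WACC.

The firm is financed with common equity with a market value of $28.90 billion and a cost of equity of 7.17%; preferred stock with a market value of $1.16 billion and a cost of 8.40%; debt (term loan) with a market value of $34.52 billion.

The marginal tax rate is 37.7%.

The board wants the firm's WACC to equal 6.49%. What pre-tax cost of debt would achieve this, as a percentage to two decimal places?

Total capital V = 28.9 + 1.16 + 34.52 = 64.58.
Equity weight = 28.9/64.58 = 0.4475.
Preferred weight = 1.16/64.58 = 0.0180.
Term loan weight = 34.52/64.58 = 0.5345.
Equity contribution = 0.4475 × 7.17% = 3.2086%.
Preferred contribution = 0.0180 × 8.4% = 0.1509%.
Remaining for debt = 6.49% − 3.3595% = 3.1305%.
Rd × (1 − 37.7%) × 0.5345 = 3.1305%  ⇒  Rd = 9.4005%.

9.40%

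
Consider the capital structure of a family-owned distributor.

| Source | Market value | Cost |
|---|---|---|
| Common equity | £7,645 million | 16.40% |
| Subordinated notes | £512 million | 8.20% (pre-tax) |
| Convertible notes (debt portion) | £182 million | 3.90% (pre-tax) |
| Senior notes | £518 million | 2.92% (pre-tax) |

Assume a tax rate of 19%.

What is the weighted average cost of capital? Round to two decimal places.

Total capital V = 7645 + 512 + 182 + 518 = 8857.
Equity: weight = 7645/8857 = 0.8632; cost = 16.4%.
Subordinated notes: weight = 512/8857 = 0.0578; after-tax cost = 8.2% × (1 − 19%) = 6.6420%.
Convertible notes (debt portion): weight = 182/8857 = 0.0205; after-tax cost = 3.9% × (1 − 19%) = 3.1590%.
Senior notes: weight = 518/8857 = 0.0585; after-tax cost = 2.92% × (1 − 19%) = 2.3652%.
WACC = 0.8632 × 16.4000% + 0.0578 × 6.6420% + 0.0205 × 3.1590% + 0.0585 × 2.3652% = 14.7430%.

14.74%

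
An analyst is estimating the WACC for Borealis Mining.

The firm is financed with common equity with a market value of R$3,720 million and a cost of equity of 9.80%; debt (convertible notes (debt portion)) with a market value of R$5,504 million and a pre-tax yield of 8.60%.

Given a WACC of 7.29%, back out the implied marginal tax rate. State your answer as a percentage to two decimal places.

34.96%

Total capital V = 3720 + 5504 = 9224.
Equity weight = 3720/9224 = 0.4033.
Convertible notes (debt portion) weight = 5504/9224 = 0.5967.
Equity contribution = 0.4033 × 9.8% = 3.9523%.
Debt contribution must be 7.29% − 3.9523% = 3.3377%.
0.5967 × 8.6% × (1 − T) = 3.3377%  ⇒  (1 − T) = 0.6504.
T = 34.9586%.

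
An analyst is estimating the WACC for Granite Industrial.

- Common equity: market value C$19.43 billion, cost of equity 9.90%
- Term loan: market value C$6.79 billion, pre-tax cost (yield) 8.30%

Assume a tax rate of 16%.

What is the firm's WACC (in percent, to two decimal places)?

Total capital V = 19.43 + 6.79 = 26.22.
Equity: weight = 19.43/26.22 = 0.7410; cost = 9.9%.
Term loan: weight = 6.79/26.22 = 0.2590; after-tax cost = 8.3% × (1 − 16%) = 6.9720%.
WACC = 0.7410 × 9.9000% + 0.2590 × 6.9720% = 9.1418%.

9.14%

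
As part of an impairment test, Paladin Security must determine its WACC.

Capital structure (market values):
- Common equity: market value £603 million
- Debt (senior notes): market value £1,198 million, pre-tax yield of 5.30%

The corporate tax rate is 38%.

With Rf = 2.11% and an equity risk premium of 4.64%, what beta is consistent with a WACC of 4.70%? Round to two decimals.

Total capital V = 603 + 1198 = 1801.
Equity weight = 603/1801 = 0.3348.
Senior notes weight = 1198/1801 = 0.6652.
Debt contribution = 0.6652 × 5.3% × (1 − 38%) = 2.1858%.
Required equity contribution = 4.7% − 2.1858% = 2.5142%  ⇒  Re = 7.5092%.
CAPM: 7.5092% = 2.11% + β × 4.64%  ⇒  β = 1.1636.

1.16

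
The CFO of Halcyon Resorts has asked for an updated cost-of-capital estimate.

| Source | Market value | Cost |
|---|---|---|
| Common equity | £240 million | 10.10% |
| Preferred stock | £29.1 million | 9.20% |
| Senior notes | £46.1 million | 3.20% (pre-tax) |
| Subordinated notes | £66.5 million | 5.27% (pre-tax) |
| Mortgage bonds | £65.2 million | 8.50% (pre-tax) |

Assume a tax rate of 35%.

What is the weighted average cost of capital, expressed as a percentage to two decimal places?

7.55%

Total capital V = 240 + 29.1 + 46.1 + 66.5 + 65.2 = 446.9.
Equity: weight = 240/446.9 = 0.5370; cost = 10.1%.
Preferred: weight = 29.1/446.9 = 0.0651; cost = 9.2%.
Senior notes: weight = 46.1/446.9 = 0.1032; after-tax cost = 3.2% × (1 − 35%) = 2.0800%.
Subordinated notes: weight = 66.5/446.9 = 0.1488; after-tax cost = 5.27% × (1 − 35%) = 3.4255%.
Mortgage bonds: weight = 65.2/446.9 = 0.1459; after-tax cost = 8.5% × (1 − 35%) = 5.5250%.
WACC = 0.5370 × 10.1000% + 0.0651 × 9.2000% + 0.1032 × 2.0800% + 0.1488 × 3.4255% + 0.1459 × 5.5250% = 7.5534%.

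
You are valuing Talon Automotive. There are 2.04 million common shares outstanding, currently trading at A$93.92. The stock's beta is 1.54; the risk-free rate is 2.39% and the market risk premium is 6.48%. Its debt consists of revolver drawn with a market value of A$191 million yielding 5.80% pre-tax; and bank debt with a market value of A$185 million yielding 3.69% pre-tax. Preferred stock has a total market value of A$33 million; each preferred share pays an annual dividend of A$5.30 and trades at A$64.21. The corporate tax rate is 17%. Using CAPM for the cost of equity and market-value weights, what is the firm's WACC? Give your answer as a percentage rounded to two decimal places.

6.87%

Cost of equity via CAPM: Re = 2.39% + 1.54 × 6.48% = 12.3692%.
Cost of preferred: Rp = 5.3 / 64.21 = 8.2542%.
Market value of equity E = 93.92 × 2.04m = 191.5968m.
Total capital V = 191.5968 + 33 + 191 + 185 = 600.5968.
Equity: weight = 191.5968/600.5968 = 0.3190; cost = 12.3692%.
Preferred: weight = 33/600.5968 = 0.0549; cost = 8.2542%.
Revolver drawn: weight = 191/600.5968 = 0.3180; after-tax cost = 5.8% × (1 − 17%) = 4.8140%.
Bank debt: weight = 185/600.5968 = 0.3080; after-tax cost = 3.69% × (1 − 17%) = 3.0627%.
WACC = 0.3190 × 12.3692% + 0.0549 × 8.2542% + 0.3180 × 4.8140% + 0.3080 × 3.0627% = 6.8738%.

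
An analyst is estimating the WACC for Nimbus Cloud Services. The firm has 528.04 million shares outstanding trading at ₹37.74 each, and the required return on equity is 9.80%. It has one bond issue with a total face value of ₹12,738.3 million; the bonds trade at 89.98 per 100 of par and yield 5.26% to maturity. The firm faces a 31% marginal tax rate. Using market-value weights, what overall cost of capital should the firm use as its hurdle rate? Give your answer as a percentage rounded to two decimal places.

Market value of equity E = 37.74 × 528.04m = 19928.2296m. Market value of debt D = 12738.3m × 89.98/100 = 11461.92234m.
Total capital V = 19928.2296 + 11461.92234 = 31390.15194.
Equity: weight = 19928.2296/31390.15194 = 0.6349; cost = 9.8%.
Bonds outstanding: weight = 11461.92234/31390.15194 = 0.3651; after-tax cost = 5.26% × (1 − 31%) = 3.6294%.
WACC = 0.6349 × 9.8000% + 0.3651 × 3.6294% = 7.5468%.

7.55%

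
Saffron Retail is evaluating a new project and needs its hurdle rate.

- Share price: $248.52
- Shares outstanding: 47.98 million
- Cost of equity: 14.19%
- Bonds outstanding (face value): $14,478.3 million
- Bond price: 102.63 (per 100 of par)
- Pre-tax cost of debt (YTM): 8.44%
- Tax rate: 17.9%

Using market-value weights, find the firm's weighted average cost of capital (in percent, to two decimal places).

10.16%

Market value of equity E = 248.52 × 47.98m = 11923.9896m. Market value of debt D = 14478.3m × 102.63/100 = 14859.07929m.
Total capital V = 11923.9896 + 14859.07929 = 26783.06889.
Equity: weight = 11923.9896/26783.06889 = 0.4452; cost = 14.19%.
Bonds outstanding: weight = 14859.07929/26783.06889 = 0.5548; after-tax cost = 8.44% × (1 − 17.9%) = 6.9292%.
WACC = 0.4452 × 14.1900% + 0.5548 × 6.9292% = 10.1618%.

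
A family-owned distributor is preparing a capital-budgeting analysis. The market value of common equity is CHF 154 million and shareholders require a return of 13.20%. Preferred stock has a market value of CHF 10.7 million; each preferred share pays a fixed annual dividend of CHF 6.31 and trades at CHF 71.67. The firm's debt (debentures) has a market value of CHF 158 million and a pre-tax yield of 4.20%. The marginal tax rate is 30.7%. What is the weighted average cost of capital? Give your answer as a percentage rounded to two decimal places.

Cost of preferred: Rp = 6.31 / 71.67 = 8.8042%.
Total capital V = 154 + 10.7 + 158 = 322.7.
Equity: weight = 154/322.7 = 0.4772; cost = 13.2%.
Preferred: weight = 10.7/322.7 = 0.0332; cost = 8.8042%.
Debentures: weight = 158/322.7 = 0.4896; after-tax cost = 4.2% × (1 − 30.7%) = 2.9106%.
WACC = 0.4772 × 13.2000% + 0.0332 × 8.8042% + 0.4896 × 2.9106% = 8.0164%.

8.02%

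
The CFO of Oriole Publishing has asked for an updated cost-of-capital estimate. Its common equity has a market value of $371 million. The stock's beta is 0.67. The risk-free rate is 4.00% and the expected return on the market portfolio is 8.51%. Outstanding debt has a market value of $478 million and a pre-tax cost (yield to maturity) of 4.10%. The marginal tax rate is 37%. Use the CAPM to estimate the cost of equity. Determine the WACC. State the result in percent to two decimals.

Market risk premium = 8.51% − 4.0% = 4.51%.
Cost of equity via CAPM: Re = 4.0% + 0.67 × 4.51% = 7.0217%.
Total capital V = 371 + 478 = 849.
Equity: weight = 371/849 = 0.4370; cost = 7.0217%.
Debt: weight = 478/849 = 0.5630; after-tax cost = 4.1% × (1 − 37%) = 2.5830%.
WACC = 0.4370 × 7.0217% + 0.5630 × 2.5830% = 4.5226%.

4.52%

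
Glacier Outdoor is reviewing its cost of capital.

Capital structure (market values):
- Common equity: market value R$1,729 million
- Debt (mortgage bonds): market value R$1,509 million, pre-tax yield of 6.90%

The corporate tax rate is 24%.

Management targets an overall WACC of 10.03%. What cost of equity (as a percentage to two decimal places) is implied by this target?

14.21%

Total capital V = 1729 + 1509 = 3238.
Equity weight = 1729/3238 = 0.5340.
Mortgage bonds weight = 1509/3238 = 0.4660.
Debt contribution = 0.4660 × 6.9% × (1 − 24%) = 2.4439%.
Required equity contribution = 10.03% − 2.4439% = 7.5861%.
Re = 7.5861% / 0.5340 = 14.2070%.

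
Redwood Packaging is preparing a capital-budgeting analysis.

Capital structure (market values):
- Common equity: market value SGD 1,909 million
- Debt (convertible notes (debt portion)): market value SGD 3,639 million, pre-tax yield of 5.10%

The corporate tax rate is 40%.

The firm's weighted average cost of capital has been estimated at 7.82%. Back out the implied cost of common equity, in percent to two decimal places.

16.89%

Total capital V = 1909 + 3639 = 5548.
Equity weight = 1909/5548 = 0.3441.
Convertible notes (debt portion) weight = 3639/5548 = 0.6559.
Debt contribution = 0.6559 × 5.1% × (1 − 40%) = 2.0071%.
Required equity contribution = 7.82% − 2.0071% = 5.8129%.
Re = 5.8129% / 0.3441 = 16.8937%.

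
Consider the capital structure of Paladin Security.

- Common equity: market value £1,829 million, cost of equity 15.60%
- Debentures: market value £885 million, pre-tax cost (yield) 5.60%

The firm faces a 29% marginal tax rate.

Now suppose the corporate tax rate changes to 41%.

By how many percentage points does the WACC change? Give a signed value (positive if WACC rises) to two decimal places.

-0.22 pp

Current WACC:
Total capital V = 1829 + 885 = 2714.
Equity: weight = 1829/2714 = 0.6739; cost = 15.6%.
Debentures: weight = 885/2714 = 0.3261; after-tax cost = 5.6% × (1 − 29%) = 3.9760%.
WACC = 0.6739 × 15.6000% + 0.3261 × 3.9760% = 11.8096%.
After the change:
Total capital V = 1829 + 885 = 2714.
Equity: weight = 1829/2714 = 0.6739; cost = 15.6%.
Debentures: weight = 885/2714 = 0.3261; after-tax cost = 5.6% × (1 − 41%) = 3.3040%.
WACC = 0.6739 × 15.6000% + 0.3261 × 3.3040% = 11.5904%.
Change in WACC = 11.5904% − 11.8096% = -0.2191 pp.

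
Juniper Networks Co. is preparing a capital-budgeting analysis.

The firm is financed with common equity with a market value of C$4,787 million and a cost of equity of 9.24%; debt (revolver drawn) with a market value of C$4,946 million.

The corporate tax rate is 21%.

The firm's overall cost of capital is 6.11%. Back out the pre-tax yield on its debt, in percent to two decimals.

3.90%

Total capital V = 4787 + 4946 = 9733.
Equity weight = 4787/9733 = 0.4918.
Revolver drawn weight = 4946/9733 = 0.5082.
Equity contribution = 0.4918 × 9.24% = 4.5445%.
Remaining for debt = 6.11% − 4.5445% = 1.5655%.
Rd × (1 − 21%) × 0.5082 = 1.5655%  ⇒  Rd = 3.8995%.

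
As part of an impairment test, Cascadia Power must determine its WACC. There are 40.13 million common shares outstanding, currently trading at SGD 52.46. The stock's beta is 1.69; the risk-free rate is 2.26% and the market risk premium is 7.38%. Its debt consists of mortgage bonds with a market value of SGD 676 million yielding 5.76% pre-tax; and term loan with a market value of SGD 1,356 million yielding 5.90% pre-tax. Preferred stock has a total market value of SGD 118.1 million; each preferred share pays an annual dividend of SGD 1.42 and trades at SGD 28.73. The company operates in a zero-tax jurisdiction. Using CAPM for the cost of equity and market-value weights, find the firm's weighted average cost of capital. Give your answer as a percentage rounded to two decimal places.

10.22%

Cost of equity via CAPM: Re = 2.26% + 1.69 × 7.38% = 14.7322%.
Cost of preferred: Rp = 1.42 / 28.73 = 4.9426%.
Market value of equity E = 52.46 × 40.13m = 2105.2198m.
Total capital V = 2105.2198 + 118.1 + 676 + 1356 = 4255.3198.
Equity: weight = 2105.2198/4255.3198 = 0.4947; cost = 14.7322%.
Preferred: weight = 118.1/4255.3198 = 0.0278; cost = 4.9426%.
Mortgage bonds: weight = 676/4255.3198 = 0.1589; after-tax cost = 5.76% × (1 − 0%) = 5.7600%.
Term loan: weight = 1356/4255.3198 = 0.3187; after-tax cost = 5.9% × (1 − 0%) = 5.9000%.
WACC = 0.4947 × 14.7322% + 0.0278 × 4.9426% + 0.1589 × 5.7600% + 0.3187 × 5.9000% = 10.2207%.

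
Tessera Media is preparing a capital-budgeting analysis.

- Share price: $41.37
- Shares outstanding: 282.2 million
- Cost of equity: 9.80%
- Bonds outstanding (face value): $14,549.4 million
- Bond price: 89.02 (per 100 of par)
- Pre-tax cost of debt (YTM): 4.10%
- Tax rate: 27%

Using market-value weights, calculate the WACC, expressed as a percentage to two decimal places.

Market value of equity E = 41.37 × 282.2m = 11674.614m. Market value of debt D = 14549.4m × 89.02/100 = 12951.87588m.
Total capital V = 11674.614 + 12951.87588 = 24626.48988.
Equity: weight = 11674.614/24626.48988 = 0.4741; cost = 9.8%.
Bonds outstanding: weight = 12951.87588/24626.48988 = 0.5259; after-tax cost = 4.1% × (1 − 27%) = 2.9930%.
WACC = 0.4741 × 9.8000% + 0.5259 × 2.9930% = 6.2200%.

6.22%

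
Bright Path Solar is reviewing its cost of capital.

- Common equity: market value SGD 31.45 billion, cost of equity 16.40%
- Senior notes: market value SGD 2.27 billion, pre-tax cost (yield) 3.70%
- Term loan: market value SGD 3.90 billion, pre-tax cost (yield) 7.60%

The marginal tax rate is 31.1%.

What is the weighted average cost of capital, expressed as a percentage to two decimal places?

Total capital V = 31.45 + 2.27 + 3.9 = 37.62.
Equity: weight = 31.45/37.62 = 0.8360; cost = 16.4%.
Senior notes: weight = 2.27/37.62 = 0.0603; after-tax cost = 3.7% × (1 − 31.1%) = 2.5493%.
Term loan: weight = 3.9/37.62 = 0.1037; after-tax cost = 7.6% × (1 − 31.1%) = 5.2364%.
WACC = 0.8360 × 16.4000% + 0.0603 × 2.5493% + 0.1037 × 5.2364% = 14.4069%.

14.41%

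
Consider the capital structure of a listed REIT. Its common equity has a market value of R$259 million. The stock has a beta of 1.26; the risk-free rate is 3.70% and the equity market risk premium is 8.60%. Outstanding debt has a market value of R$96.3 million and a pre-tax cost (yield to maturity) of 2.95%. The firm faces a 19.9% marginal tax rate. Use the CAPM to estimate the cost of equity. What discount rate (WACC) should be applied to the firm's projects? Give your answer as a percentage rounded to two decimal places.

11.24%

Cost of equity via CAPM: Re = 3.7% + 1.26 × 8.6% = 14.5360%.
Total capital V = 259 + 96.3 = 355.3.
Equity: weight = 259/355.3 = 0.7290; cost = 14.536%.
Debt: weight = 96.3/355.3 = 0.2710; after-tax cost = 2.95% × (1 − 19.9%) = 2.3630%.
WACC = 0.7290 × 14.5360% + 0.2710 × 2.3630% = 11.2366%.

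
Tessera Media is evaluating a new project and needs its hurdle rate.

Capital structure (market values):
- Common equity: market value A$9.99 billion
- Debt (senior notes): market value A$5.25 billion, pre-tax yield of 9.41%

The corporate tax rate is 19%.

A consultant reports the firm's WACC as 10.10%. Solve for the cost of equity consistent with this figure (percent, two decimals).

Total capital V = 9.99 + 5.25 = 15.24.
Equity weight = 9.99/15.24 = 0.6555.
Senior notes weight = 5.25/15.24 = 0.3445.
Debt contribution = 0.3445 × 9.41% × (1 − 19%) = 2.6257%.
Required equity contribution = 10.1% − 2.6257% = 7.4743%.
Re = 7.4743% / 0.6555 = 11.4022%.

11.40%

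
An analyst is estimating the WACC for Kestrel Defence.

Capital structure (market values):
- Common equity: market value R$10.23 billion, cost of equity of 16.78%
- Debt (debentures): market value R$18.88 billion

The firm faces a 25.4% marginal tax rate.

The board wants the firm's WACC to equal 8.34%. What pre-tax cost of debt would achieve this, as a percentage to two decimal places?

5.05%

Total capital V = 10.23 + 18.88 = 29.11.
Equity weight = 10.23/29.11 = 0.3514.
Debentures weight = 18.88/29.11 = 0.6486.
Equity contribution = 0.3514 × 16.78% = 5.8969%.
Remaining for debt = 8.34% − 5.8969% = 2.4431%.
Rd × (1 − 25.4%) × 0.6486 = 2.4431%  ⇒  Rd = 5.0494%.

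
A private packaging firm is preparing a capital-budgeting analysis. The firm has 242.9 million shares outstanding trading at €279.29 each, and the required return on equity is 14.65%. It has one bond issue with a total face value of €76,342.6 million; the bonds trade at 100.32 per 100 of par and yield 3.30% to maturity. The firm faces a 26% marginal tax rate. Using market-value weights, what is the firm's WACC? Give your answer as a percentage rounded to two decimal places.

8.18%

Market value of equity E = 279.29 × 242.9m = 67839.541m. Market value of debt D = 76342.6m × 100.32/100 = 76586.89632m.
Total capital V = 67839.541 + 76586.89632 = 144426.43732.
Equity: weight = 67839.541/144426.43732 = 0.4697; cost = 14.65%.
Bonds outstanding: weight = 76586.89632/144426.43732 = 0.5303; after-tax cost = 3.3% × (1 − 26%) = 2.4420%.
WACC = 0.4697 × 14.6500% + 0.5303 × 2.4420% = 8.1763%.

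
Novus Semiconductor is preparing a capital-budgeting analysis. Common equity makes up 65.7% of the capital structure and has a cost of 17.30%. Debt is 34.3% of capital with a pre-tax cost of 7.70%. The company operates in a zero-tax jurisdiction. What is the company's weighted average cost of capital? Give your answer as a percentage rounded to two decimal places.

14.01%

After-tax cost of debt = 7.7% × (1 − 0%) = 7.7000%.
WACC = 0.657 × 17.3000% + 0.343 × 7.7000% = 14.0072%.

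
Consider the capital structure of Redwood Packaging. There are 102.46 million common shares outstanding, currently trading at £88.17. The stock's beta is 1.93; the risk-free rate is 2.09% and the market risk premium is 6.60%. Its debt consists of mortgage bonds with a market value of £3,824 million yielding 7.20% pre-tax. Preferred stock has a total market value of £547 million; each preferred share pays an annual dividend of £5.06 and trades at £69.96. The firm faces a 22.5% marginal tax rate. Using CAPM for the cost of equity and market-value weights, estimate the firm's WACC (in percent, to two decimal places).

Cost of equity via CAPM: Re = 2.09% + 1.93 × 6.6% = 14.8280%.
Cost of preferred: Rp = 5.06 / 69.96 = 7.2327%.
Market value of equity E = 88.17 × 102.46m = 9033.8982m.
Total capital V = 9033.8982 + 547 + 3824 = 13404.8982.
Equity: weight = 9033.8982/13404.8982 = 0.6739; cost = 14.828%.
Preferred: weight = 547/13404.8982 = 0.0408; cost = 7.2327%.
Mortgage bonds: weight = 3824/13404.8982 = 0.2853; after-tax cost = 7.2% × (1 − 22.5%) = 5.5800%.
WACC = 0.6739 × 14.8280% + 0.0408 × 7.2327% + 0.2853 × 5.5800% = 11.8799%.

11.88%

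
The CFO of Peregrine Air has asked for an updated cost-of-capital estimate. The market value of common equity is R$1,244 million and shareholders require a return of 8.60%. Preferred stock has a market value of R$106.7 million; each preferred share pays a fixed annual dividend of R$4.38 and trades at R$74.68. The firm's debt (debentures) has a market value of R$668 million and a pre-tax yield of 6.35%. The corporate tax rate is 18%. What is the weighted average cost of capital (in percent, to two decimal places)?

7.33%

Cost of preferred: Rp = 4.38 / 74.68 = 5.8650%.
Total capital V = 1244 + 106.7 + 668 = 2018.7.
Equity: weight = 1244/2018.7 = 0.6162; cost = 8.6%.
Preferred: weight = 106.7/2018.7 = 0.0529; cost = 5.865%.
Debentures: weight = 668/2018.7 = 0.3309; after-tax cost = 6.35% × (1 − 18%) = 5.2070%.
WACC = 0.6162 × 8.6000% + 0.0529 × 5.8650% + 0.3309 × 5.2070% = 7.3327%.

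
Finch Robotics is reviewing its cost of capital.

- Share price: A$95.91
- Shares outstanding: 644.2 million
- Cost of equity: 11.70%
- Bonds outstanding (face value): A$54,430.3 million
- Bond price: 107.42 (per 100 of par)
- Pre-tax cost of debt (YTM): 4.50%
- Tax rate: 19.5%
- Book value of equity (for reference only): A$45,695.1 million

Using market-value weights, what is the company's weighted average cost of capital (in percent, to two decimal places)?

7.77%

Market value of equity E = 95.91 × 644.2m = 61785.222m. Market value of debt D = 54430.3m × 107.42/100 = 58469.02826m.
Total capital V = 61785.222 + 58469.02826 = 120254.25026.
Equity: weight = 61785.222/120254.25026 = 0.5138; cost = 11.7%.
Bonds outstanding: weight = 58469.02826/120254.25026 = 0.4862; after-tax cost = 4.5% × (1 − 19.5%) = 3.6225%.
WACC = 0.5138 × 11.7000% + 0.4862 × 3.6225% = 7.7726%.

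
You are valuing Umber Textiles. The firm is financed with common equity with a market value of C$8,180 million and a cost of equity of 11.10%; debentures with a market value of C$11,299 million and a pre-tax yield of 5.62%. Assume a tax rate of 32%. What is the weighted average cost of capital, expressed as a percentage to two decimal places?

6.88%

Total capital V = 8180 + 11299 = 19479.
Equity: weight = 8180/19479 = 0.4199; cost = 11.1%.
Debentures: weight = 11299/19479 = 0.5801; after-tax cost = 5.62% × (1 − 32%) = 3.8216%.
WACC = 0.4199 × 11.1000% + 0.5801 × 3.8216% = 6.8781%.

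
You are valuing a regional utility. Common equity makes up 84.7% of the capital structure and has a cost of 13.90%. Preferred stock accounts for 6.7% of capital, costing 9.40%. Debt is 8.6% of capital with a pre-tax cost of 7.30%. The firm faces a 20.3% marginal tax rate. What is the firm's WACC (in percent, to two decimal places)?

12.90%

After-tax cost of debt = 7.3% × (1 − 20.3%) = 5.8181%.
WACC = 0.847 × 13.9000% + 0.067 × 9.4000% + 0.086 × 5.8181% = 12.9035%.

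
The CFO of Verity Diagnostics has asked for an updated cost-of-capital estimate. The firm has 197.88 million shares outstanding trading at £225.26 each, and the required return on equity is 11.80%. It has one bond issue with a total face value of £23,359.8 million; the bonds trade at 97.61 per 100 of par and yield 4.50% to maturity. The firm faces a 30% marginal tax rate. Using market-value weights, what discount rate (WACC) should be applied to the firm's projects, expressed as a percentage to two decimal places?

Market value of equity E = 225.26 × 197.88m = 44574.4488m. Market value of debt D = 23359.8m × 97.61/100 = 22801.50078m.
Total capital V = 44574.4488 + 22801.50078 = 67375.94958.
Equity: weight = 44574.4488/67375.94958 = 0.6616; cost = 11.8%.
Bonds outstanding: weight = 22801.50078/67375.94958 = 0.3384; after-tax cost = 4.5% × (1 − 30%) = 3.1500%.
WACC = 0.6616 × 11.8000% + 0.3384 × 3.1500% = 8.8727%.

8.87%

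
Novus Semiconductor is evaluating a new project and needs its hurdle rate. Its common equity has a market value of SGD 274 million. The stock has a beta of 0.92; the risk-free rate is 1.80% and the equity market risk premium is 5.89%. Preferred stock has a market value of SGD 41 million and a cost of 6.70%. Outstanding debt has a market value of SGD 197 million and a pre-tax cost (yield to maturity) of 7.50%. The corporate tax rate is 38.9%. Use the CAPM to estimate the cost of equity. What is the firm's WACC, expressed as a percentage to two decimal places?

6.16%

Cost of equity via CAPM: Re = 1.8% + 0.92 × 5.89% = 7.2188%.
Total capital V = 274 + 41 + 197 = 512.
Equity: weight = 274/512 = 0.5352; cost = 7.2188%.
Preferred: weight = 41/512 = 0.0801; cost = 6.7%.
Debt: weight = 197/512 = 0.3848; after-tax cost = 7.5% × (1 − 38.9%) = 4.5825%.
WACC = 0.5352 × 7.2188% + 0.0801 × 6.7000% + 0.3848 × 4.5825% = 6.1629%.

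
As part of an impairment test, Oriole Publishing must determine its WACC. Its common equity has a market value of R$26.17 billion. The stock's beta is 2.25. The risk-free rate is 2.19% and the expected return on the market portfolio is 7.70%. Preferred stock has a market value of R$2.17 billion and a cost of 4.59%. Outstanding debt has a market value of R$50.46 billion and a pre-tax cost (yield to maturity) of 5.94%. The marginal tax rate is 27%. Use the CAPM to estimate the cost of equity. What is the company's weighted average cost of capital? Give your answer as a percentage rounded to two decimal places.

7.75%

Market risk premium = 7.7% − 2.19% = 5.51%.
Cost of equity via CAPM: Re = 2.19% + 2.25 × 5.51% = 14.5875%.
Total capital V = 26.17 + 2.17 + 50.46 = 78.8.
Equity: weight = 26.17/78.8 = 0.3321; cost = 14.5875%.
Preferred: weight = 2.17/78.8 = 0.0275; cost = 4.59%.
Debt: weight = 50.46/78.8 = 0.6404; after-tax cost = 5.94% × (1 − 27%) = 4.3362%.
WACC = 0.3321 × 14.5875% + 0.0275 × 4.5900% + 0.6404 × 4.3362% = 7.7477%.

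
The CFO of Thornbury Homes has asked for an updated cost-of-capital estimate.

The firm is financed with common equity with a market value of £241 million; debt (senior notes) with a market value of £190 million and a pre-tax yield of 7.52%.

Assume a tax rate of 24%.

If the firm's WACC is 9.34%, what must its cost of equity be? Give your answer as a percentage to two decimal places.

12.20%

Total capital V = 241 + 190 = 431.
Equity weight = 241/431 = 0.5592.
Senior notes weight = 190/431 = 0.4408.
Debt contribution = 0.4408 × 7.52% × (1 − 24%) = 2.5195%.
Required equity contribution = 9.34% − 2.5195% = 6.8205%.
Re = 6.8205% / 0.5592 = 12.1977%.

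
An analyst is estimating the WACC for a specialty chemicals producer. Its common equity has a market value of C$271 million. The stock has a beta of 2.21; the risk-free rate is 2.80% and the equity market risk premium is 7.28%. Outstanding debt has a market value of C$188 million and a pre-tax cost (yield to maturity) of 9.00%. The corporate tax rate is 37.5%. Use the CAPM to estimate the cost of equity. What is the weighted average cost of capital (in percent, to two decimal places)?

13.46%

Cost of equity via CAPM: Re = 2.8% + 2.21 × 7.28% = 18.8888%.
Total capital V = 271 + 188 = 459.
Equity: weight = 271/459 = 0.5904; cost = 18.8888%.
Debt: weight = 188/459 = 0.4096; after-tax cost = 9% × (1 − 37.5%) = 5.6250%.
WACC = 0.5904 × 18.8888% + 0.4096 × 5.6250% = 13.4561%.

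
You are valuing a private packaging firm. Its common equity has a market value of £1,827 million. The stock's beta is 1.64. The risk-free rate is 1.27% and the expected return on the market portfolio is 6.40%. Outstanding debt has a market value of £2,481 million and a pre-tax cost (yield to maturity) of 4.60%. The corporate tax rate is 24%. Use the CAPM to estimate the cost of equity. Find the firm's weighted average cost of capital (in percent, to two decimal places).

Market risk premium = 6.4% − 1.27% = 5.13%.
Cost of equity via CAPM: Re = 1.27% + 1.64 × 5.13% = 9.6832%.
Total capital V = 1827 + 2481 = 4308.
Equity: weight = 1827/4308 = 0.4241; cost = 9.6832%.
Debt: weight = 2481/4308 = 0.5759; after-tax cost = 4.6% × (1 − 24%) = 3.4960%.
WACC = 0.4241 × 9.6832% + 0.5759 × 3.4960% = 6.1200%.

6.12%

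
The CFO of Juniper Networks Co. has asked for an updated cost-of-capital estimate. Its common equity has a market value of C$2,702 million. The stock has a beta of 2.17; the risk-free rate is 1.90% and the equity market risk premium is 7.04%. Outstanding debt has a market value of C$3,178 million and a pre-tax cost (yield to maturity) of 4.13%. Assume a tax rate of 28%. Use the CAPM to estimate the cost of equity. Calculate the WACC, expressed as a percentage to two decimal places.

Cost of equity via CAPM: Re = 1.9% + 2.17 × 7.04% = 17.1768%.
Total capital V = 2702 + 3178 = 5880.
Equity: weight = 2702/5880 = 0.4595; cost = 17.1768%.
Debt: weight = 3178/5880 = 0.5405; after-tax cost = 4.13% × (1 − 28%) = 2.9736%.
WACC = 0.4595 × 17.1768% + 0.5405 × 2.9736% = 9.5003%.

9.50%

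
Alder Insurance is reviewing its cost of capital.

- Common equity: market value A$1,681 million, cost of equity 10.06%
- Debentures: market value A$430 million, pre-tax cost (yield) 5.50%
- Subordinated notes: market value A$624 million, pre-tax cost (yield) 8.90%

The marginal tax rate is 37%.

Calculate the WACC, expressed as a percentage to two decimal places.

8.01%

Total capital V = 1681 + 430 + 624 = 2735.
Equity: weight = 1681/2735 = 0.6146; cost = 10.06%.
Debentures: weight = 430/2735 = 0.1572; after-tax cost = 5.5% × (1 − 37%) = 3.4650%.
Subordinated notes: weight = 624/2735 = 0.2282; after-tax cost = 8.9% × (1 − 37%) = 5.6070%.
WACC = 0.6146 × 10.0600% + 0.1572 × 3.4650% + 0.2282 × 5.6070% = 8.0072%.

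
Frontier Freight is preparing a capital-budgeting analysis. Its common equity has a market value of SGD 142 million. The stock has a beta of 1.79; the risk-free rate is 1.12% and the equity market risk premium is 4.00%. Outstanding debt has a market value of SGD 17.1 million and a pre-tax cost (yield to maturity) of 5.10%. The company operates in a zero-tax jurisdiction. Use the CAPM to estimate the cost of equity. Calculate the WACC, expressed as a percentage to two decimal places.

Cost of equity via CAPM: Re = 1.12% + 1.79 × 4.0% = 8.2800%.
Total capital V = 142 + 17.1 = 159.1.
Equity: weight = 142/159.1 = 0.8925; cost = 8.28%.
Debt: weight = 17.1/159.1 = 0.1075; after-tax cost = 5.1% × (1 − 0%) = 5.1000%.
WACC = 0.8925 × 8.2800% + 0.1075 × 5.1000% = 7.9382%.

7.94%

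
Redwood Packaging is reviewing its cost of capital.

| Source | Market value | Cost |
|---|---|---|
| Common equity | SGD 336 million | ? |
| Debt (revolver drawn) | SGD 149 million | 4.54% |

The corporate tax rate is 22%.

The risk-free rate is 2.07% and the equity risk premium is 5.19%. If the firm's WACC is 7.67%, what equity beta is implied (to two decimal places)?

Total capital V = 336 + 149 = 485.
Equity weight = 336/485 = 0.6928.
Revolver drawn weight = 149/485 = 0.3072.
Debt contribution = 0.3072 × 4.54% × (1 − 22%) = 1.0879%.
Required equity contribution = 7.67% − 1.0879% = 6.5821%  ⇒  Re = 9.5009%.
CAPM: 9.5009% = 2.07% + β × 5.19%  ⇒  β = 1.4318.

1.43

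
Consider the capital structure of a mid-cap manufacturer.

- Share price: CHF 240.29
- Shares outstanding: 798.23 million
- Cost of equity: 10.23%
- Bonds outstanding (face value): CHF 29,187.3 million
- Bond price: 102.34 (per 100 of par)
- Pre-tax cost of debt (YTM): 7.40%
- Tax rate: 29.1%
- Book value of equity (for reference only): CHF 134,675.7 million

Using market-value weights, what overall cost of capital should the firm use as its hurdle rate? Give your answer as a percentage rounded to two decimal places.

Market value of equity E = 240.29 × 798.23m = 191806.6867m. Market value of debt D = 29187.3m × 102.34/100 = 29870.28282m.
Total capital V = 191806.6867 + 29870.28282 = 221676.96952.
Equity: weight = 191806.6867/221676.96952 = 0.8653; cost = 10.23%.
Bonds outstanding: weight = 29870.28282/221676.96952 = 0.1347; after-tax cost = 7.4% × (1 − 29.1%) = 5.2466%.
WACC = 0.8653 × 10.2300% + 0.1347 × 5.2466% = 9.5585%.

9.56%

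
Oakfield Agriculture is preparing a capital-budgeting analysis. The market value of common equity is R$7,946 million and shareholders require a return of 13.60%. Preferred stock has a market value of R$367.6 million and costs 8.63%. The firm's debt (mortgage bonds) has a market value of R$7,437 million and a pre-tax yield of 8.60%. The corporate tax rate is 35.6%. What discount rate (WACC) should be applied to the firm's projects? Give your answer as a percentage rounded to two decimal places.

9.68%

Total capital V = 7946 + 367.6 + 7437 = 15750.6.
Equity: weight = 7946/15750.6 = 0.5045; cost = 13.6%.
Preferred: weight = 367.6/15750.6 = 0.0233; cost = 8.63%.
Mortgage bonds: weight = 7437/15750.6 = 0.4722; after-tax cost = 8.6% × (1 − 35.6%) = 5.5384%.
WACC = 0.5045 × 13.6000% + 0.0233 × 8.6300% + 0.4722 × 5.5384% = 9.6775%.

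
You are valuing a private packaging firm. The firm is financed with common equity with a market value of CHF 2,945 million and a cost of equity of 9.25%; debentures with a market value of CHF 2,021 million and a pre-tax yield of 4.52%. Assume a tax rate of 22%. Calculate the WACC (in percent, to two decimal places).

Total capital V = 2945 + 2021 = 4966.
Equity: weight = 2945/4966 = 0.5930; cost = 9.25%.
Debentures: weight = 2021/4966 = 0.4070; after-tax cost = 4.52% × (1 − 22%) = 3.5256%.
WACC = 0.5930 × 9.2500% + 0.4070 × 3.5256% = 6.9204%.

6.92%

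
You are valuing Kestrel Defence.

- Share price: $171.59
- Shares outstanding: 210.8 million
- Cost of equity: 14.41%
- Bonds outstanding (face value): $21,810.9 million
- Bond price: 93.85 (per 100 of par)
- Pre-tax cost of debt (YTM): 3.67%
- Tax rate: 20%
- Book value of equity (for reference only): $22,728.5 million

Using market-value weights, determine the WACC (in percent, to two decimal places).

10.26%

Market value of equity E = 171.59 × 210.8m = 36171.172m. Market value of debt D = 21810.9m × 93.85/100 = 20469.52965m.
Total capital V = 36171.172 + 20469.52965 = 56640.70165.
Equity: weight = 36171.172/56640.70165 = 0.6386; cost = 14.41%.
Bonds outstanding: weight = 20469.52965/56640.70165 = 0.3614; after-tax cost = 3.67% × (1 − 20%) = 2.9360%.
WACC = 0.6386 × 14.4100% + 0.3614 × 2.9360% = 10.2634%.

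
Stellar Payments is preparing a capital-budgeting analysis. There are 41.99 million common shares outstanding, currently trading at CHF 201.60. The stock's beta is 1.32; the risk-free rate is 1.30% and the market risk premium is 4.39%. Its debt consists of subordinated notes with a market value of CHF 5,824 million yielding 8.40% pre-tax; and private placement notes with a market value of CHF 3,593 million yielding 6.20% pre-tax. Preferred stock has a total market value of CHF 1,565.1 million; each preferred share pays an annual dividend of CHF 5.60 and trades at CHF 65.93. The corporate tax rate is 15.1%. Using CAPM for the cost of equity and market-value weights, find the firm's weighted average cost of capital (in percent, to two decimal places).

6.88%

Cost of equity via CAPM: Re = 1.3% + 1.32 × 4.39% = 7.0948%.
Cost of preferred: Rp = 5.6 / 65.93 = 8.4939%.
Market value of equity E = 201.6 × 41.99m = 8465.184m.
Total capital V = 8465.184 + 1565.1 + 5824 + 3593 = 19447.284.
Equity: weight = 8465.184/19447.284 = 0.4353; cost = 7.0948%.
Preferred: weight = 1565.1/19447.284 = 0.0805; cost = 8.4939%.
Subordinated notes: weight = 5824/19447.284 = 0.2995; after-tax cost = 8.4% × (1 − 15.1%) = 7.1316%.
Private placement notes: weight = 3593/19447.284 = 0.1848; after-tax cost = 6.2% × (1 − 15.1%) = 5.2638%.
WACC = 0.4353 × 7.0948% + 0.0805 × 8.4939% + 0.2995 × 7.1316% + 0.1848 × 5.2638% = 6.8801%.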